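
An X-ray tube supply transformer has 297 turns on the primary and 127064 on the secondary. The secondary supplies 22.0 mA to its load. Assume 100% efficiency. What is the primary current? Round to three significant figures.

I_p ≈ 9.41 A

For an ideal transformer I_p/I_s = N_s/N_p, so I_p = 0.0220 × 127064/297 = 9.41 A.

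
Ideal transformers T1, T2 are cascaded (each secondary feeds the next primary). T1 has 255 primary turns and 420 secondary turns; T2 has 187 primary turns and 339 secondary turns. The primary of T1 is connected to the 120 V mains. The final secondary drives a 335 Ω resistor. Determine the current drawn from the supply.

Secondary of T1: V = 120.00 × 420/255 = 197.65 V.
Secondary of T2: V = 197.65 × 339/187 = 358.30 V.
I_load = 358.30/335 = 1.0696 A, so P_out = 358.30 × 1.0696 = 383.22 W.
All ideal ⇒ P_in = P_out, so I_supply = 383.22/120 = 3.19 A.

I_supply ≈ 3.19 A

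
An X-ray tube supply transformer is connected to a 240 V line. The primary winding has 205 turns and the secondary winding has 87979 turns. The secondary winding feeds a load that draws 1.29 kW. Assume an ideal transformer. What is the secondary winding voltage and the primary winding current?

V_s ≈ 103000 V, I_p ≈ 5.38 A

V_s = V_p × N_s/N_p = 240 × 87979/205 = 103000 V.
I_s = P/V_s = 1290/103000 = 0.012524 A.
I_p = I_s × N_s/N_p = 0.012524 × 87979/205 = 5.38 A.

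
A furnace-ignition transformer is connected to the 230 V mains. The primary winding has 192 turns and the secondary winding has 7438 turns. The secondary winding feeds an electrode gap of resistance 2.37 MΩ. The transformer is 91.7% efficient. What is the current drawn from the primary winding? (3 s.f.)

I_p ≈ 0.159 A

V_s = 230 × 7438/192 = 8910.1 V.
I_s = V_s/R = 8910.1/(2.37×10^6) = 0.0037595 A.
P_out = V_s I_s = 8910.1 × 0.0037595 = 33.498 W.
P_in = P_out/η = 33.498/0.917 = 36.530 W.
I_p = P_in/V_p = 36.530/230 = 0.159 A.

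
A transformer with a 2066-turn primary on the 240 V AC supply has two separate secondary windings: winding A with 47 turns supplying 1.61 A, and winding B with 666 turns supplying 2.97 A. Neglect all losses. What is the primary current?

V_A = 240 × 47/2066 = 5.4598 V; V_B = 240 × 666/2066 = 77.367 V.
P_out = V_A I_A + V_B I_B = 5.4598×1.61 + 77.367×2.97 = 8.7903 + 229.78 = 238.57 W.
Ideal ⇒ P_in = P_out, so I_p = P_out/V_p = 238.57/240 = 0.994 A.

I_p ≈ 0.994 A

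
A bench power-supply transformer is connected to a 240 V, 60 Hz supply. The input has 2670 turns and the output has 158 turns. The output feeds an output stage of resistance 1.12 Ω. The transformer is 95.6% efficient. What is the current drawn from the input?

V_out = 240 × 158/2670 = 14.202 V.
I_out = V_out/R = 14.202/1.12 = 12.681 A.
P_out = V_out I_out = 14.202 × 12.681 = 180.09 W.
P_in = P_out/η = 180.09/0.956 = 188.38 W.
I_in = P_in/V_in = 188.38/240 = 0.785 A.

I_in ≈ 0.785 A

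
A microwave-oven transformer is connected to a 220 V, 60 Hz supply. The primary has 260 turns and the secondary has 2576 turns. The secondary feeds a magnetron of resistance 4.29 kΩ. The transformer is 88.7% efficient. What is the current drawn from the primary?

I_p ≈ 5.68 A

V_s = 220 × 2576/260 = 2179.7 V.
I_s = V_s/R = 2179.7/4290 = 0.50809 A.
P_out = V_s I_s = 2179.7 × 0.50809 = 1107.5 W.
P_in = P_out/η = 1107.5/0.887 = 1248.6 W.
I_p = P_in/V_p = 1248.6/220 = 5.68 A.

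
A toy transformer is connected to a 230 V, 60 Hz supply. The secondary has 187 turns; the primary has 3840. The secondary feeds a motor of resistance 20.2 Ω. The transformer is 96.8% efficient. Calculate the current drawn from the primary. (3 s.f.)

I_p ≈ 0.0279 A

V_s = 230 × 187/3840 = 11.201 V.
I_s = V_s/R = 11.201/20.2 = 0.55448 A.
P_out = V_s I_s = 11.201 × 0.55448 = 6.2105 W.
P_in = P_out/η = 6.2105/0.968 = 6.4158 W.
I_p = P_in/V_p = 6.4158/230 = 0.0279 A.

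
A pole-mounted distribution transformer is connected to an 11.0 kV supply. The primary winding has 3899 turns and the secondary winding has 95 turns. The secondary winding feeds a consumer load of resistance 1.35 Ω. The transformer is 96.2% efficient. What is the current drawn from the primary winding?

I_p ≈ 5.03 A

V_s = 11000 × 95/3899 = 268.02 V.
I_s = V_s/R = 268.02/1.35 = 198.53 A.
P_out = V_s I_s = 268.02 × 198.53 = 53210 W.
P_in = P_out/η = 53210/0.962 = 55312 W.
I_p = P_in/V_p = 55312/11000 = 5.03 A.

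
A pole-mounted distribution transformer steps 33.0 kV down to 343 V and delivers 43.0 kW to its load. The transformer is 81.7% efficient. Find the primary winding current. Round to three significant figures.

P_in = P_out/η = 43000/0.817 = 52632 W.
I_p = P_in/V_p = 52632/33000 = 1.59 A.

I_p ≈ 1.59 A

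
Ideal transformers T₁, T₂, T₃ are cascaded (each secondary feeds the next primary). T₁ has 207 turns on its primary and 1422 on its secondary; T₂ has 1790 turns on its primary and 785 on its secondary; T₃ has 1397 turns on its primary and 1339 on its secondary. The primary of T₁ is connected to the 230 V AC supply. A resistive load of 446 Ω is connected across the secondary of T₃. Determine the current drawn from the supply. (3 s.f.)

Secondary of T₁: V = 230.00 × 1422/207 = 1580.0 V.
Secondary of T₂: V = 1580.0 × 785/1790 = 692.91 V.
Secondary of T₃: V = 692.91 × 1339/1397 = 664.14 V.
I_load = 664.14/446 = 1.4891 A, so P_out = 664.14 × 1.4891 = 988.96 W.
All ideal ⇒ P_in = P_out, so I_supply = 988.96/230 = 4.30 A.

I_supply ≈ 4.30 A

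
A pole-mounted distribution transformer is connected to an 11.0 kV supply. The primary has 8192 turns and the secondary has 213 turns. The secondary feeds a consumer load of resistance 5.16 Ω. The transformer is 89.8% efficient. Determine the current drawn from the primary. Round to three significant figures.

V_s = 11000 × 213/8192 = 286.01 V.
I_s = V_s/R = 286.01/5.16 = 55.428 A.
P_out = V_s I_s = 286.01 × 55.428 = 15853 W.
P_in = P_out/η = 15853/0.898 = 17654 W.
I_p = P_in/V_p = 17654/11000 = 1.60 A.

I_p ≈ 1.60 A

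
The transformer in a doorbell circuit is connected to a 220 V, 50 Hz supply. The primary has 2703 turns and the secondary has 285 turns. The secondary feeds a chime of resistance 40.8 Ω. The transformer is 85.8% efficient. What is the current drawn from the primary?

I_p ≈ 0.0699 A

V_s = 220 × 285/2703 = 23.196 V.
I_s = V_s/R = 23.196/40.8 = 0.56854 A.
P_out = V_s I_s = 23.196 × 0.56854 = 13.188 W.
P_in = P_out/η = 13.188/0.858 = 15.371 W.
I_p = P_in/V_p = 15.371/220 = 0.0699 A.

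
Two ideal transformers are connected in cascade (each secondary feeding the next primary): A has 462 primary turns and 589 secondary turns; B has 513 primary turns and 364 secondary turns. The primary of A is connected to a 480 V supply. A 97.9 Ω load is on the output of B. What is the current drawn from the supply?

After A: V = 480.00 × 589/462 = 611.95 V.
After B: V = 611.95 × 364/513 = 434.21 V.
I_load = 434.21/97.9 = 4.4352 A, so P_out = 434.21 × 4.4352 = 1925.8 W.
All ideal ⇒ P_in = P_out, so I_supply = 1925.8/480 = 4.01 A.

I_supply ≈ 4.01 A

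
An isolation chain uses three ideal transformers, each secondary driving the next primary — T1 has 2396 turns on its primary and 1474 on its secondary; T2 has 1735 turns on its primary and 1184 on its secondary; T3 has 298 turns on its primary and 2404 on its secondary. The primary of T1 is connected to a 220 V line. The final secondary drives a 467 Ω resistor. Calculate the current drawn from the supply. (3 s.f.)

After T1: V = 220.00 × 1474/2396 = 135.34 V.
After T2: V = 135.34 × 1184/1735 = 92.360 V.
After T3: V = 92.360 × 2404/298 = 745.08 V.
I_load = 745.08/467 = 1.5955 A, so P_out = 745.08 × 1.5955 = 1188.8 W.
All ideal ⇒ P_in = P_out, so I_supply = 1188.8/220 = 5.40 A.

I_supply ≈ 5.40 A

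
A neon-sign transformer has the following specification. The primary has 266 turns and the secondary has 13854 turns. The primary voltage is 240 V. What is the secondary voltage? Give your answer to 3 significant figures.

V_s/V_p = N_s/N_p, so V_s = 240 × 13854/266 = 12500 V.

V_s ≈ 12500 V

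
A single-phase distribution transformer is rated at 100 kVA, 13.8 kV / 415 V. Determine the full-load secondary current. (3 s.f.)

I_s = S/V_s = 100000/415 = 241 A.

I_s ≈ 241 A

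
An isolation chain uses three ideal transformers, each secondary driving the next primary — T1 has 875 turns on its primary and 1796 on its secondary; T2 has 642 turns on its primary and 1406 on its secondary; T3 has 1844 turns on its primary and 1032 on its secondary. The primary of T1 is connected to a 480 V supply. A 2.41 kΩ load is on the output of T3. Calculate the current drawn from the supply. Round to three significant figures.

I_supply ≈ 1.26 A

After T1: V = 480.00 × 1796/875 = 985.23 V.
After T2: V = 985.23 × 1406/642 = 2157.7 V.
After T3: V = 2157.7 × 1032/1844 = 1207.6 V.
I_load = 1207.6/2410 = 0.50106 A, so P_out = 1207.6 × 0.50106 = 605.06 W.
All ideal ⇒ P_in = P_out, so I_supply = 605.06/480 = 1.26 A.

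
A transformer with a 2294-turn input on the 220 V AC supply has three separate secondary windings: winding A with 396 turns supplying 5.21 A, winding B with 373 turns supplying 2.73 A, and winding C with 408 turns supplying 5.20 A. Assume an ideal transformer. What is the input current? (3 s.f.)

V_A = 220 × 396/2294 = 37.977 V; V_B = 220 × 373/2294 = 35.772 V; V_C = 220 × 408/2294 = 39.128 V.
P_out = V_A I_A + V_B I_B + V_C I_C = 37.977×5.21 + 35.772×2.73 + 39.128×5.20 = 197.86 + 97.656 + 203.47 = 498.98 W.
Ideal ⇒ P_in = P_out, so I_in = P_out/V_in = 498.98/220 = 2.27 A.

I_in ≈ 2.27 A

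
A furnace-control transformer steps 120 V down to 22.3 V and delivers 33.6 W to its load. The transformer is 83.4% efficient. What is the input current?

P_in = P_out/η = 33.6/0.834 = 40.288 W.
I_in = P_in/V_in = 40.288/120 = 0.336 A.

I_in ≈ 0.336 A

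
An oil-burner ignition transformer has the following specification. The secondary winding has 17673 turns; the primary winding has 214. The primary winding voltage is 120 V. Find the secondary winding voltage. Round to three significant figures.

V_s/V_p = N_s/N_p, so V_s = 120 × 17673/214 = 9910 V.

V_s ≈ 9910 V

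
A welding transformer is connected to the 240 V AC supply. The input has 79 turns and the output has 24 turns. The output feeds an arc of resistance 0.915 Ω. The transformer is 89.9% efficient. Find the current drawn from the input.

V_out = 240 × 24/79 = 72.911 V.
I_out = V_out/R = 72.911/0.915 = 79.685 A.
P_out = V_out I_out = 72.911 × 79.685 = 5809.9 W.
P_in = P_out/η = 5809.9/0.899 = 6462.6 W.
I_in = P_in/V_in = 6462.6/240 = 26.9 A.

I_in ≈ 26.9 A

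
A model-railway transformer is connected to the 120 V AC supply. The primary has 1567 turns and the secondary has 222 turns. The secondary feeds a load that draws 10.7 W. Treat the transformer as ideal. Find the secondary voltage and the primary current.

V_s ≈ 17.0 V, I_p ≈ 0.0892 A

V_s = V_p × N_s/N_p = 120 × 222/1567 = 17.001 V.
I_s = P/V_s = 10.7/17.001 = 0.62939 A.
I_p = I_s × N_s/N_p = 0.62939 × 222/1567 = 0.0892 A.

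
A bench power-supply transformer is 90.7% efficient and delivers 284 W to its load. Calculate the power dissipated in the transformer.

P_in = P_out/η = 284/0.907 = 313.120 W.
P_loss = P_in − P_out = 313.120 − 284 = 29.1 W.

P_loss ≈ 29.1 W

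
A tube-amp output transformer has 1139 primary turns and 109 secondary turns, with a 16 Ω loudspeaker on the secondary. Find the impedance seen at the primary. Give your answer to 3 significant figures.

Z_p ≈ 1750 Ω

Z_p = (N_p/N_s)² × Z_s = (1139/109)² × 16 = 1750 Ω.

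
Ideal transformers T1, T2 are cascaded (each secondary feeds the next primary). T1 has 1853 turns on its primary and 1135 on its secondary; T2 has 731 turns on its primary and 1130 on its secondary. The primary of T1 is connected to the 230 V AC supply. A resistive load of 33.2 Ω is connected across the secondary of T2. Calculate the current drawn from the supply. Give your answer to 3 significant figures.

I_supply ≈ 6.21 A

Secondary of T1: V = 230.00 × 1135/1853 = 140.88 V.
Secondary of T2: V = 140.88 × 1130/731 = 217.78 V.
I_load = 217.78/33.2 = 6.5595 A, so P_out = 217.78 × 6.5595 = 1428.5 W.
All ideal ⇒ P_in = P_out, so I_supply = 1428.5/230 = 6.21 A.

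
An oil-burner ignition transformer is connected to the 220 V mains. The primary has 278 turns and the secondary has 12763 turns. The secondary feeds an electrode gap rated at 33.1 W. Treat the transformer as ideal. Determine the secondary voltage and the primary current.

V_s ≈ 10100 V, I_p ≈ 0.150 A

V_s = V_p × N_s/N_p = 220 × 12763/278 = 10100 V.
I_s = P/V_s = 33.1/10100 = 0.0032772 A.
I_p = I_s × N_s/N_p = 0.0032772 × 12763/278 = 0.150 A.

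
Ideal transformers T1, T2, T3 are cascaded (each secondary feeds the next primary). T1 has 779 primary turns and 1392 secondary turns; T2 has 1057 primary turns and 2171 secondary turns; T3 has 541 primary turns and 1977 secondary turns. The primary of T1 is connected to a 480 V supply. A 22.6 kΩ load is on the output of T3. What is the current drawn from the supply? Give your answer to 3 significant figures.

Secondary of T1: V = 480.00 × 1392/779 = 857.72 V.
Secondary of T2: V = 857.72 × 2171/1057 = 1761.7 V.
Secondary of T3: V = 1761.7 × 1977/541 = 6437.8 V.
I_load = 6437.8/22600 = 0.28486 A, so P_out = 6437.8 × 0.28486 = 1833.9 W.
All ideal ⇒ P_in = P_out, so I_supply = 1833.9/480 = 3.82 A.

I_supply ≈ 3.82 A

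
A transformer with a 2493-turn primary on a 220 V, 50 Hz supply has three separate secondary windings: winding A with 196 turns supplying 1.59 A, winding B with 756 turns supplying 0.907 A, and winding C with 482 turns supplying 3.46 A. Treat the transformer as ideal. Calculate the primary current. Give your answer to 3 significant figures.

V_A = 220 × 196/2493 = 17.296 V; V_B = 220 × 756/2493 = 66.715 V; V_C = 220 × 482/2493 = 42.535 V.
P_out = V_A I_A + V_B I_B + V_C I_C = 17.296×1.59 + 66.715×0.907 + 42.535×3.46 = 27.501 + 60.510 + 147.17 = 235.18 W.
Ideal ⇒ P_in = P_out, so I_p = P_out/V_p = 235.18/220 = 1.07 A.

I_p ≈ 1.07 A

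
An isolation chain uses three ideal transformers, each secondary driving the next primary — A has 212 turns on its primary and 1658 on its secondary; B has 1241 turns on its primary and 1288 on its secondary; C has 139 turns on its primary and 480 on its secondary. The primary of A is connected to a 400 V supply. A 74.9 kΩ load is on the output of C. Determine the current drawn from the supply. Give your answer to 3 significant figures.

After A: V = 400.00 × 1658/212 = 3128.3 V.
After B: V = 3128.3 × 1288/1241 = 3246.8 V.
After C: V = 3246.8 × 480/139 = 11212 V.
I_load = 11212/74900 = 0.14969 A, so P_out = 11212 × 0.14969 = 1678.3 W.
All ideal ⇒ P_in = P_out, so I_supply = 1678.3/400 = 4.20 A.

I_supply ≈ 4.20 A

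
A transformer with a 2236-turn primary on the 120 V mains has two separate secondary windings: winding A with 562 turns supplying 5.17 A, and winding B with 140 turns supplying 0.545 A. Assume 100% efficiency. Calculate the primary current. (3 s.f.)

V_A = 120 × 562/2236 = 30.161 V; V_B = 120 × 140/2236 = 7.5134 V.
P_out = V_A I_A + V_B I_B = 30.161×5.17 + 7.5134×0.545 = 155.93 + 4.0948 = 160.03 W.
Ideal ⇒ P_in = P_out, so I_p = P_out/V_p = 160.03/120 = 1.33 A.

I_p ≈ 1.33 A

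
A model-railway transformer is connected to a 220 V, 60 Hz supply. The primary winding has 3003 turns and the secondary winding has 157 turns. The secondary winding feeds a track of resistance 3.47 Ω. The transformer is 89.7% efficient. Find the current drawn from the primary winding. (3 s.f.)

I_p ≈ 0.193 A

V_s = 220 × 157/3003 = 11.502 V.
I_s = V_s/R = 11.502/3.47 = 3.3146 A.
P_out = V_s I_s = 11.502 × 3.3146 = 38.125 W.
P_in = P_out/η = 38.125/0.897 = 42.502 W.
I_p = P_in/V_p = 42.502/220 = 0.193 A.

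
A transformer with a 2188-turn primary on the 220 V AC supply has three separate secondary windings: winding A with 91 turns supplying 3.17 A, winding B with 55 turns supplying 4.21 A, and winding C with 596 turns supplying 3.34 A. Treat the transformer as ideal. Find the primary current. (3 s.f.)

V_A = 220 × 91/2188 = 9.1499 V; V_B = 220 × 55/2188 = 5.5302 V; V_C = 220 × 596/2188 = 59.927 V.
P_out = V_A I_A + V_B I_B + V_C I_C = 9.1499×3.17 + 5.5302×4.21 + 59.927×3.34 = 29.005 + 23.282 + 200.16 = 252.44 W.
Ideal ⇒ P_in = P_out, so I_p = P_out/V_p = 252.44/220 = 1.15 A.

I_p ≈ 1.15 A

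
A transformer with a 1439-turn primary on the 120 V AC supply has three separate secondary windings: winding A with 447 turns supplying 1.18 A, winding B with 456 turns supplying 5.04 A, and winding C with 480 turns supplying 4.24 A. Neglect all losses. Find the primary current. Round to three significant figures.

I_p ≈ 3.38 A

V_A = 120 × 447/1439 = 37.276 V; V_B = 120 × 456/1439 = 38.026 V; V_C = 120 × 480/1439 = 40.028 V.
P_out = V_A I_A + V_B I_B + V_C I_C = 37.276×1.18 + 38.026×5.04 + 40.028×4.24 = 43.986 + 191.65 + 169.72 = 405.36 W.
Ideal ⇒ P_in = P_out, so I_p = P_out/V_p = 405.36/120 = 3.38 A.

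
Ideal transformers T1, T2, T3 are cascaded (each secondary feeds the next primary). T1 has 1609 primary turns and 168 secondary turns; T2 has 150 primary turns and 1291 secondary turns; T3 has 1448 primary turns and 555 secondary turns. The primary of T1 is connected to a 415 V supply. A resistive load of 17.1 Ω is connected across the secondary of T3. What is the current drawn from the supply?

Secondary of T1: V = 415.00 × 168/1609 = 43.331 V.
Secondary of T2: V = 43.331 × 1291/150 = 372.94 V.
Secondary of T3: V = 372.94 × 555/1448 = 142.94 V.
I_load = 142.94/17.1 = 8.3592 A, so P_out = 142.94 × 8.3592 = 1194.9 W.
All ideal ⇒ P_in = P_out, so I_supply = 1194.9/415 = 2.88 A.

I_supply ≈ 2.88 A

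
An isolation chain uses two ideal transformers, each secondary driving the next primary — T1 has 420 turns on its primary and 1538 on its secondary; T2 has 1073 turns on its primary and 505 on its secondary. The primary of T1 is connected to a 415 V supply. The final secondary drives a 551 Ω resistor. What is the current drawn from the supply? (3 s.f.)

Secondary of T1: V = 415.00 × 1538/420 = 1519.7 V.
Secondary of T2: V = 1519.7 × 505/1073 = 715.23 V.
I_load = 715.23/551 = 1.2981 A, so P_out = 715.23 × 1.2981 = 928.41 W.
All ideal ⇒ P_in = P_out, so I_supply = 928.41/415 = 2.24 A.

I_supply ≈ 2.24 A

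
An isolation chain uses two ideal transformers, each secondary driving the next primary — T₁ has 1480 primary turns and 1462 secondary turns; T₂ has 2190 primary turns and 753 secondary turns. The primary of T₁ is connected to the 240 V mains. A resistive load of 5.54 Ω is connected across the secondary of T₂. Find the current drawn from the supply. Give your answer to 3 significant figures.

I_supply ≈ 5.00 A

After T₁: V = 240.00 × 1462/1480 = 237.08 V.
After T₂: V = 237.08 × 753/2190 = 81.517 V.
I_load = 81.517/5.54 = 14.714 A, so P_out = 81.517 × 14.714 = 1199.5 W.
All ideal ⇒ P_in = P_out, so I_supply = 1199.5/240 = 5.00 A.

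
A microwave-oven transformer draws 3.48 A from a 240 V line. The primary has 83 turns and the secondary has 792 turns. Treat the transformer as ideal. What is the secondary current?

I_s ≈ 0.365 A

I_s/I_p = N_p/N_s, so I_s = 3.48 × 83/792 = 0.365 A.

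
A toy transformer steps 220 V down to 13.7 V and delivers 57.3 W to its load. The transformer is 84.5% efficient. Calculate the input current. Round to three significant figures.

P_in = P_out/η = 57.3/0.845 = 67.811 W.
I_in = P_in/V_in = 67.811/220 = 0.308 A.

I_in ≈ 0.308 A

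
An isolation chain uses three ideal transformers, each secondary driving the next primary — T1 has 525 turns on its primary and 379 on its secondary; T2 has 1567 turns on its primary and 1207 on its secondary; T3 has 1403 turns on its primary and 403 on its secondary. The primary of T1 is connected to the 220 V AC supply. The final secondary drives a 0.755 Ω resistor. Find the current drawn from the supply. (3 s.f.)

I_supply ≈ 7.43 A

After T1: V = 220.00 × 379/525 = 158.82 V.
After T2: V = 158.82 × 1207/1567 = 122.33 V.
After T3: V = 122.33 × 403/1403 = 35.139 V.
I_load = 35.139/0.755 = 46.542 A, so P_out = 35.139 × 46.542 = 1635.4 W.
All ideal ⇒ P_in = P_out, so I_supply = 1635.4/220 = 7.43 A.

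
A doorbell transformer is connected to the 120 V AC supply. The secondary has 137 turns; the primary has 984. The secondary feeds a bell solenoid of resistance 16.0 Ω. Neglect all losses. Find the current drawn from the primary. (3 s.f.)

I_p ≈ 0.145 A

V_s = V_p × N_s/N_p = 120 × 137/984 = 16.707 V.
I_s = V_s/R = 16.707/16.0 = 1.0442 A.
For an ideal transformer I_p N_p = I_s N_s, so I_p = 1.0442 × 137/984 = 0.145 A.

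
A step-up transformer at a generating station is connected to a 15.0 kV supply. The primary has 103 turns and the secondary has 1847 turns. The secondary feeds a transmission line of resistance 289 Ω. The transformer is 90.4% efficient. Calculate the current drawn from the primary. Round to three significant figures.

V_s = 15000 × 1847/103 = 268980 V.
I_s = V_s/R = 268980/289 = 930.73 A.
P_out = V_s I_s = 268980 × 930.73 = 2.5035×10^8 W.
P_in = P_out/η = 2.5035×10^8/0.904 = 2.7693×10^8 W.
I_p = P_in/V_p = 2.7693×10^8/15000 = 18500 A.

I_p ≈ 18500 A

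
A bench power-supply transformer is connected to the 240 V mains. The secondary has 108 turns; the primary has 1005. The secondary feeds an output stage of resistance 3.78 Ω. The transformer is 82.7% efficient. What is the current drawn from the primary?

I_p ≈ 0.887 A

V_s = 240 × 108/1005 = 25.791 V.
I_s = V_s/R = 25.791/3.78 = 6.8230 A.
P_out = V_s I_s = 25.791 × 6.8230 = 175.97 W.
P_in = P_out/η = 175.97/0.827 = 212.78 W.
I_p = P_in/V_p = 212.78/240 = 0.887 A.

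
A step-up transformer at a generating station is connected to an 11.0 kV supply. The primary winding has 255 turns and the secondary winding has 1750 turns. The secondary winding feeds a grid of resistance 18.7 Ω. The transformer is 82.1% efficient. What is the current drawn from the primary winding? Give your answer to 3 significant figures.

I_p ≈ 33700 A

V_s = 11000 × 1750/255 = 75490 V.
I_s = V_s/R = 75490/18.7 = 4036.9 A.
P_out = V_s I_s = 75490 × 4036.9 = 3.0475×10^8 W.
P_in = P_out/η = 3.0475×10^8/0.821 = 3.7119×10^8 W.
I_p = P_in/V_p = 3.7119×10^8/11000 = 33700 A.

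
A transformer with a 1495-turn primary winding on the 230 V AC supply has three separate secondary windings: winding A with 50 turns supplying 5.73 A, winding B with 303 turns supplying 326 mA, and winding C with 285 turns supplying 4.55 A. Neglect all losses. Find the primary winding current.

I_p ≈ 1.13 A

V_A = 230 × 50/1495 = 7.6923 V; V_B = 230 × 303/1495 = 46.615 V; V_C = 230 × 285/1495 = 43.846 V.
P_out = V_A I_A + V_B I_B + V_C I_C = 7.6923×5.73 + 46.615×0.326 + 43.846×4.55 = 44.077 + 15.197 + 199.50 = 258.77 W.
Ideal ⇒ P_in = P_out, so I_p = P_out/V_p = 258.77/230 = 1.13 A.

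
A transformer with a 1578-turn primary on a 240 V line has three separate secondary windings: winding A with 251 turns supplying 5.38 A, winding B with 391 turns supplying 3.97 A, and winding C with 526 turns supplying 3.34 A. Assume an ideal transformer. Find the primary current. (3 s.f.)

V_A = 240 × 251/1578 = 38.175 V; V_B = 240 × 391/1578 = 59.468 V; V_C = 240 × 526/1578 = 80.000 V.
P_out = V_A I_A + V_B I_B + V_C I_C = 38.175×5.38 + 59.468×3.97 + 80.000×3.34 = 205.38 + 236.09 + 267.20 = 708.67 W.
Ideal ⇒ P_in = P_out, so I_p = P_out/V_p = 708.67/240 = 2.95 A.

I_p ≈ 2.95 A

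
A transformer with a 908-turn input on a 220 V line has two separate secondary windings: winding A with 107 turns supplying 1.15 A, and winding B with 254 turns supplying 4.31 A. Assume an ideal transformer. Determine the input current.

I_in ≈ 1.34 A

V_A = 220 × 107/908 = 25.925 V; V_B = 220 × 254/908 = 61.542 V.
P_out = V_A I_A + V_B I_B = 25.925×1.15 + 61.542×4.31 = 29.814 + 265.25 = 295.06 W.
Ideal ⇒ P_in = P_out, so I_in = P_out/V_in = 295.06/220 = 1.34 A.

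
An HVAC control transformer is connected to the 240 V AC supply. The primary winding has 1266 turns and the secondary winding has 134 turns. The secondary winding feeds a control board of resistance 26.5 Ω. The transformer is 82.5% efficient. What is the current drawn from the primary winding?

V_s = 240 × 134/1266 = 25.403 V.
I_s = V_s/R = 25.403/26.5 = 0.95860 A.
P_out = V_s I_s = 25.403 × 0.95860 = 24.351 W.
P_in = P_out/η = 24.351/0.825 = 29.516 W.
I_p = P_in/V_p = 29.516/240 = 0.123 A.

I_p ≈ 0.123 A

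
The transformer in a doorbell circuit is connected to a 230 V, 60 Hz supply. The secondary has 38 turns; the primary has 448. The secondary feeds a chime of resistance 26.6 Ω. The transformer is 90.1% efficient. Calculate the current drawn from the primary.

I_p ≈ 0.0690 A

V_s = 230 × 38/448 = 19.509 V.
I_s = V_s/R = 19.509/26.6 = 0.73342 A.
P_out = V_s I_s = 19.509 × 0.73342 = 14.308 W.
P_in = P_out/η = 14.308/0.901 = 15.880 W.
I_p = P_in/V_p = 15.880/230 = 0.0690 A.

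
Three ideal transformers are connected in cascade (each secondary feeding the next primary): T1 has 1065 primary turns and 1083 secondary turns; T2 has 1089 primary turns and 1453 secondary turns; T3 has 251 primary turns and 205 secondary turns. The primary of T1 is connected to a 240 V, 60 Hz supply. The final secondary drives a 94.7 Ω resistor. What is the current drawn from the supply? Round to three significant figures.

I_supply ≈ 3.11 A

Secondary of T1: V = 240.00 × 1083/1065 = 244.06 V.
Secondary of T2: V = 244.06 × 1453/1089 = 325.63 V.
Secondary of T3: V = 325.63 × 205/251 = 265.95 V.
I_load = 265.95/94.7 = 2.8084 A, so P_out = 265.95 × 2.8084 = 746.91 W.
All ideal ⇒ P_in = P_out, so I_supply = 746.91/240 = 3.11 A.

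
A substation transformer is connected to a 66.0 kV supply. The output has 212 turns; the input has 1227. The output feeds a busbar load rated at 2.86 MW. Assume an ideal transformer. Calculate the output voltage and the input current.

V_out = V_in × N_out/N_in = 66000 × 212/1227 = 11403 V.
I_out = P/V_out = 2.86×10^6/11403 = 250.80 A.
I_in = I_out × N_out/N_in = 250.80 × 212/1227 = 43.3 A.

V_out ≈ 11400 V, I_in ≈ 43.3 A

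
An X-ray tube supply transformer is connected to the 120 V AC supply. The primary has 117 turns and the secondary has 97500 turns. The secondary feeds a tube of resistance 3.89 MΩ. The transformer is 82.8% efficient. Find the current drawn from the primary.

I_p ≈ 25.9 A

V_s = 120 × 97500/117 = 100000 V.
I_s = V_s/R = 100000/(3.89×10^6) = 0.025707 A.
P_out = V_s I_s = 100000 × 0.025707 = 2570.7 W.
P_in = P_out/η = 2570.7/0.828 = 3104.7 W.
I_p = P_in/V_p = 3104.7/120 = 25.9 A.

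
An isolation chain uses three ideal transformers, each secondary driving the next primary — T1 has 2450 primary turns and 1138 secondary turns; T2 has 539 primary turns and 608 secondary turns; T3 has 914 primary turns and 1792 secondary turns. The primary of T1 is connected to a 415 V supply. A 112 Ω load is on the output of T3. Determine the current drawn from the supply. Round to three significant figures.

I_supply ≈ 3.91 A

After T1: V = 415.00 × 1138/2450 = 192.76 V.
After T2: V = 192.76 × 608/539 = 217.44 V.
After T3: V = 217.44 × 1792/914 = 426.32 V.
I_load = 426.32/112 = 3.8064 A, so P_out = 426.32 × 3.8064 = 1622.7 W.
All ideal ⇒ P_in = P_out, so I_supply = 1622.7/415 = 3.91 A.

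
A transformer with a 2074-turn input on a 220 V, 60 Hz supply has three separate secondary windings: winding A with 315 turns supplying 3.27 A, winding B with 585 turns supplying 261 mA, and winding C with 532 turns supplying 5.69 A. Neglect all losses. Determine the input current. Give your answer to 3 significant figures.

I_in ≈ 2.03 A

V_A = 220 × 315/2074 = 33.414 V; V_B = 220 × 585/2074 = 62.054 V; V_C = 220 × 532/2074 = 56.432 V.
P_out = V_A I_A + V_B I_B + V_C I_C = 33.414×3.27 + 62.054×0.261 + 56.432×5.69 = 109.26 + 16.196 + 321.10 = 446.56 W.
Ideal ⇒ P_in = P_out, so I_in = P_out/V_in = 446.56/220 = 2.03 A.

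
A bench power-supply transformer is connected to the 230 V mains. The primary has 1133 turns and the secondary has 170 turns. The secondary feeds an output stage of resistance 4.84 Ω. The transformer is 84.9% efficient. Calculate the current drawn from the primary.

I_p ≈ 1.26 A

V_s = 230 × 170/1133 = 34.510 V.
I_s = V_s/R = 34.510/4.84 = 7.1302 A.
P_out = V_s I_s = 34.510 × 7.1302 = 246.06 W.
P_in = P_out/η = 246.06/0.849 = 289.83 W.
I_p = P_in/V_p = 289.83/230 = 1.26 A.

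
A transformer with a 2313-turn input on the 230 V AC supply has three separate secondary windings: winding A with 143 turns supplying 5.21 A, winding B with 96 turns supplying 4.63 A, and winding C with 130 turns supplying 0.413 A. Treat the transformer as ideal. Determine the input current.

I_in ≈ 0.537 A

V_A = 230 × 143/2313 = 14.220 V; V_B = 230 × 96/2313 = 9.5460 V; V_C = 230 × 130/2313 = 12.927 V.
P_out = V_A I_A + V_B I_B + V_C I_C = 14.220×5.21 + 9.5460×4.63 + 12.927×0.413 = 74.084 + 44.198 + 5.3388 = 123.62 W.
Ideal ⇒ P_in = P_out, so I_in = P_out/V_in = 123.62/230 = 0.537 A.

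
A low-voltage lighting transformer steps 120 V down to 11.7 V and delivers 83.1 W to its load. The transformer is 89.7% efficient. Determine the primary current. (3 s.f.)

P_in = P_out/η = 83.1/0.897 = 92.642 W.
I_p = P_in/V_p = 92.642/120 = 0.772 A.

I_p ≈ 0.772 A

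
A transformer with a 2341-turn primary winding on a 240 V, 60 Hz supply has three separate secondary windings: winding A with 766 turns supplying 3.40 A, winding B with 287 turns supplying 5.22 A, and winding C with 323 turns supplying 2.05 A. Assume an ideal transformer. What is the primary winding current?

V_A = 240 × 766/2341 = 78.531 V; V_B = 240 × 287/2341 = 29.423 V; V_C = 240 × 323/2341 = 33.114 V.
P_out = V_A I_A + V_B I_B + V_C I_C = 78.531×3.40 + 29.423×5.22 + 33.114×2.05 = 267.00 + 153.59 + 67.884 = 488.48 W.
Ideal ⇒ P_in = P_out, so I_p = P_out/V_p = 488.48/240 = 2.04 A.

I_p ≈ 2.04 A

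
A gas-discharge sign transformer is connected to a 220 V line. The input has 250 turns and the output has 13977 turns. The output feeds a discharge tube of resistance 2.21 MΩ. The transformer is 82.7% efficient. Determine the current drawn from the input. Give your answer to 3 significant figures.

V_out = 220 × 13977/250 = 12300 V.
I_out = V_out/R = 12300/(2.21×10^6) = 0.0055655 A.
P_out = V_out I_out = 12300 × 0.0055655 = 68.454 W.
P_in = P_out/η = 68.454/0.827 = 82.774 W.
I_in = P_in/V_in = 82.774/220 = 0.376 A.

I_in ≈ 0.376 A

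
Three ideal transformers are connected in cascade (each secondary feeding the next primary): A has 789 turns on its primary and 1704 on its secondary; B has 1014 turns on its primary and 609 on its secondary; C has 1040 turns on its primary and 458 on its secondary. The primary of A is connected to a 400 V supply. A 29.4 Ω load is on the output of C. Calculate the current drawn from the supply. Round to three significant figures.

I_supply ≈ 4.44 A

After A: V = 400.00 × 1704/789 = 863.88 V.
After B: V = 863.88 × 609/1014 = 518.84 V.
After C: V = 518.84 × 458/1040 = 228.49 V.
I_load = 228.49/29.4 = 7.7717 A, so P_out = 228.49 × 7.7717 = 1775.7 W.
All ideal ⇒ P_in = P_out, so I_supply = 1775.7/400 = 4.44 A.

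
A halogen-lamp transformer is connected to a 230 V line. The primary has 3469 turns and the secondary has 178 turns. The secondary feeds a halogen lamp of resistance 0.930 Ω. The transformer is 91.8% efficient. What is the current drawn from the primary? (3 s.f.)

I_p ≈ 0.709 A

V_s = 230 × 178/3469 = 11.802 V.
I_s = V_s/R = 11.802/0.930 = 12.690 A.
P_out = V_s I_s = 11.802 × 12.690 = 149.76 W.
P_in = P_out/η = 149.76/0.918 = 163.14 W.
I_p = P_in/V_p = 163.14/230 = 0.709 A.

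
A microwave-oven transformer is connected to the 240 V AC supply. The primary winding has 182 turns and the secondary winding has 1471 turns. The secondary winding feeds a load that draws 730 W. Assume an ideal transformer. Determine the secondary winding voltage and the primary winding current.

V_s = V_p × N_s/N_p = 240 × 1471/182 = 1939.8 V.
I_s = P/V_s = 730/1939.8 = 0.37633 A.
I_p = I_s × N_s/N_p = 0.37633 × 1471/182 = 3.04 A.

V_s ≈ 1940 V, I_p ≈ 3.04 A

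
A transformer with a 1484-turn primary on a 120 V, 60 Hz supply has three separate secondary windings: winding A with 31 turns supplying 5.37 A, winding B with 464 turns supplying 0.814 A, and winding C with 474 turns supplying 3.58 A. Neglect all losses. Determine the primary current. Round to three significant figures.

I_p ≈ 1.51 A

V_A = 120 × 31/1484 = 2.5067 V; V_B = 120 × 464/1484 = 37.520 V; V_C = 120 × 474/1484 = 38.329 V.
P_out = V_A I_A + V_B I_B + V_C I_C = 2.5067×5.37 + 37.520×0.814 + 38.329×3.58 = 13.461 + 30.541 + 137.22 = 181.22 W.
Ideal ⇒ P_in = P_out, so I_p = P_out/V_p = 181.22/120 = 1.51 A.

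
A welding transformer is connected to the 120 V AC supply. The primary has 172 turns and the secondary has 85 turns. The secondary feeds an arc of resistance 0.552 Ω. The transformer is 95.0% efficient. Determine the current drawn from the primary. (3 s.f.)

I_p ≈ 55.9 A

V_s = 120 × 85/172 = 59.302 V.
I_s = V_s/R = 59.302/0.552 = 107.43 A.
P_out = V_s I_s = 59.302 × 107.43 = 6371.0 W.
P_in = P_out/η = 6371.0/0.950 = 6706.3 W.
I_p = P_in/V_p = 6706.3/120 = 55.9 A.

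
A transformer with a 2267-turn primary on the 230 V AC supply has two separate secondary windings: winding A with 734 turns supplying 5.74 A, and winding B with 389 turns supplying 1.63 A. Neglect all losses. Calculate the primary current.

V_A = 230 × 734/2267 = 74.468 V; V_B = 230 × 389/2267 = 39.466 V.
P_out = V_A I_A + V_B I_B = 74.468×5.74 + 39.466×1.63 = 427.45 + 64.330 = 491.78 W.
Ideal ⇒ P_in = P_out, so I_p = P_out/V_p = 491.78/230 = 2.14 A.

I_p ≈ 2.14 A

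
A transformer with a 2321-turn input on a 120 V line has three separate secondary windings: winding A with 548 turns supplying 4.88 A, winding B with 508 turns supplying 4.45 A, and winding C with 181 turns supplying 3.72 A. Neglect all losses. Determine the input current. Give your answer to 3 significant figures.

I_in ≈ 2.42 A

V_A = 120 × 548/2321 = 28.333 V; V_B = 120 × 508/2321 = 26.265 V; V_C = 120 × 181/2321 = 9.3580 V.
P_out = V_A I_A + V_B I_B + V_C I_C = 28.333×4.88 + 26.265×4.45 + 9.3580×3.72 = 138.26 + 116.88 + 34.812 = 289.95 W.
Ideal ⇒ P_in = P_out, so I_in = P_out/V_in = 289.95/120 = 2.42 A.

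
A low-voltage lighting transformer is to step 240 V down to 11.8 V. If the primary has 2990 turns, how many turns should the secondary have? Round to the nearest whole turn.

N_s = 147 turns

N_s/N_p = V_s/V_p, so N_s = 2990 × 11.8/240 = 147.0 ≈ 147 turns.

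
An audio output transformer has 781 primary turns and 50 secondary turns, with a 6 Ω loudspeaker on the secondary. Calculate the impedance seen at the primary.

Z_p ≈ 1460 Ω

Z_p = (N_p/N_s)² × Z_s = (781/50)² × 6 = 1460 Ω.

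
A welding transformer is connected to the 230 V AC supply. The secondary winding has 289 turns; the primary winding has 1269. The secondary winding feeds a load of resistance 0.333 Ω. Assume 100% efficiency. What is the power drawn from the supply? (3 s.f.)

V_s = V_p × N_s/N_p = 230 × 289/1269 = 52.380 V.
I_s = V_s/R = 52.380/0.333 = 157.30 A.
I_p = I_s × N_s/N_p = 157.30 × 289/1269 = 35.823 A.
P = V_p I_p = 230 × 35.823 = 8240 W.

P ≈ 8240 W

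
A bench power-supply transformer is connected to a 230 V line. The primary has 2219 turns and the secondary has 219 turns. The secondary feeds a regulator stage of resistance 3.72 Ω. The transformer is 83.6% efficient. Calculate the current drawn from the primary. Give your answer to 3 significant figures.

V_s = 230 × 219/2219 = 22.699 V.
I_s = V_s/R = 22.699/3.72 = 6.1020 A.
P_out = V_s I_s = 22.699 × 6.1020 = 138.51 W.
P_in = P_out/η = 138.51/0.836 = 165.68 W.
I_p = P_in/V_p = 165.68/230 = 0.720 A.

I_p ≈ 0.720 A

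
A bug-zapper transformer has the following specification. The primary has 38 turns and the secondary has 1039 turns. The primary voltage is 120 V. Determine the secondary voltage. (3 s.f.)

V_s ≈ 3280 V

V_s/V_p = N_s/N_p, so V_s = 120 × 1039/38 = 3280 V.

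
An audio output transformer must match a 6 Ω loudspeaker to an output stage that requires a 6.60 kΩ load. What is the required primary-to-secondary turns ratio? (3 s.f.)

N_p/N_s ≈ 33.2

Z_p/Z_s = (N_p/N_s)², so N_p/N_s = √(6600/6) = √1100 = 33.2.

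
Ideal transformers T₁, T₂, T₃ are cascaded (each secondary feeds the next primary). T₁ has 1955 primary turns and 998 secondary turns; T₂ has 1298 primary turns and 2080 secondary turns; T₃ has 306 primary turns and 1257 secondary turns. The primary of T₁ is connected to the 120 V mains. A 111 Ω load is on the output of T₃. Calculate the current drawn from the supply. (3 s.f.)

I_supply ≈ 12.2 A

Secondary of T₁: V = 120.00 × 998/1955 = 61.258 V.
Secondary of T₂: V = 61.258 × 2080/1298 = 98.164 V.
Secondary of T₃: V = 98.164 × 1257/306 = 403.24 V.
I_load = 403.24/111 = 3.6328 A, so P_out = 403.24 × 3.6328 = 1464.9 W.
All ideal ⇒ P_in = P_out, so I_supply = 1464.9/120 = 12.2 A.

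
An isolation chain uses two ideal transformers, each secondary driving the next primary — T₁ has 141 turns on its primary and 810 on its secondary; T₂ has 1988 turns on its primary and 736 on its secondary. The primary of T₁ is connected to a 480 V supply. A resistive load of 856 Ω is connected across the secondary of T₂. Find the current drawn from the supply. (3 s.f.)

I_supply ≈ 2.54 A

After T₁: V = 480.00 × 810/141 = 2757.4 V.
After T₂: V = 2757.4 × 736/1988 = 1020.9 V.
I_load = 1020.9/856 = 1.1926 A, so P_out = 1020.9 × 1.1926 = 1217.5 W.
All ideal ⇒ P_in = P_out, so I_supply = 1217.5/480 = 2.54 A.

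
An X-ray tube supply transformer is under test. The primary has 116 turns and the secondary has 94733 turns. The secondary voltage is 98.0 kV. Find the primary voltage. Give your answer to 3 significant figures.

V_p/V_s = N_p/N_s, so V_p = 98000 × 116/94733 = 120 V.

V_p ≈ 120 V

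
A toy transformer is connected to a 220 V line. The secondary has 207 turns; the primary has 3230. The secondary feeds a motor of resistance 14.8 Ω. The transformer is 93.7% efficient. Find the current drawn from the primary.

I_p ≈ 0.0652 A

V_s = 220 × 207/3230 = 14.099 V.
I_s = V_s/R = 14.099/14.8 = 0.95264 A.
P_out = V_s I_s = 14.099 × 0.95264 = 13.431 W.
P_in = P_out/η = 13.431/0.937 = 14.334 W.
I_p = P_in/V_p = 14.334/220 = 0.0652 A.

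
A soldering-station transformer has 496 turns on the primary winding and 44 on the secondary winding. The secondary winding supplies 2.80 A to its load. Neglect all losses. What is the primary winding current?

I_p ≈ 0.248 A

For an ideal transformer I_p/I_s = N_s/N_p, so I_p = 2.80 × 44/496 = 0.248 A.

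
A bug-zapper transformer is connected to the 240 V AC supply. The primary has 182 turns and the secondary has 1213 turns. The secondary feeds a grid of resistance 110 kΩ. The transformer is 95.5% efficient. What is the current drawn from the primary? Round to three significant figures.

V_s = 240 × 1213/182 = 1599.6 V.
I_s = V_s/R = 1599.6/110000 = 0.014541 A.
P_out = V_s I_s = 1599.6 × 0.014541 = 23.260 W.
P_in = P_out/η = 23.260/0.955 = 24.356 W.
I_p = P_in/V_p = 24.356/240 = 0.101 A.

I_p ≈ 0.101 A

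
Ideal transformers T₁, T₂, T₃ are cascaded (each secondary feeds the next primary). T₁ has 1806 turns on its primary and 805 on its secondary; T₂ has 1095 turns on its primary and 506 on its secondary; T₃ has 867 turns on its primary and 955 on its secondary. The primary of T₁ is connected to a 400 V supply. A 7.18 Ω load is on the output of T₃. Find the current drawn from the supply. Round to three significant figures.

Secondary of T₁: V = 400.00 × 805/1806 = 178.29 V.
Secondary of T₂: V = 178.29 × 506/1095 = 82.390 V.
Secondary of T₃: V = 82.390 × 955/867 = 90.753 V.
I_load = 90.753/7.18 = 12.640 A, so P_out = 90.753 × 12.640 = 1147.1 W.
All ideal ⇒ P_in = P_out, so I_supply = 1147.1/400 = 2.87 A.

I_supply ≈ 2.87 A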